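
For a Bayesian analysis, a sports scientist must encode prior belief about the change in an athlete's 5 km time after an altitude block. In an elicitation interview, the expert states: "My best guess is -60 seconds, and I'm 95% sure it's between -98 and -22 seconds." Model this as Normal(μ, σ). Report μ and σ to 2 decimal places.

μ = -60.00, σ = 19.39

A symmetric 95% interval runs μ ± z·σ with z = 1.96.
Half-width = 38, so σ = 38/1.96 = 19.39.
μ is the stated best guess, -60.00.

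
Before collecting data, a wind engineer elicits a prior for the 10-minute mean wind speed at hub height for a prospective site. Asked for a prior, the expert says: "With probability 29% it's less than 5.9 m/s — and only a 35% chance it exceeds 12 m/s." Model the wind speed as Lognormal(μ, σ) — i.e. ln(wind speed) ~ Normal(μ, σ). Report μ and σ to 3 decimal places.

If T ~ Lognormal(μ,σ) then ln T ~ Normal(μ,σ), so the p-quantile of ln T is μ + z_p·σ.
ln(5.9) = 1.775 and ln(12) = 2.485; z_{0.29} = -0.5534, z_{0.65} = 0.3853.
σ = (2.485 − 1.775)/(0.3853 − (-0.5534)) = 0.756.
μ = 1.775 − (-0.5534)·0.756 = 2.193.

μ ≈ 2.193, σ ≈ 0.756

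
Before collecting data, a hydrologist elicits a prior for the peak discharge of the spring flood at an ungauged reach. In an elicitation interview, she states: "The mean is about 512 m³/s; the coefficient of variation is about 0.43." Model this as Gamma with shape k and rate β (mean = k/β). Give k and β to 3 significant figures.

For Gamma(k, rate β): mean = k/β, variance = k/β², so CV = 1/√k.
CV = 0.43, hence k = 1/CV² = 5.41.
Then β = k/mean = 5.41/512 = 0.0106.

k ≈ 5.41, β ≈ 0.0106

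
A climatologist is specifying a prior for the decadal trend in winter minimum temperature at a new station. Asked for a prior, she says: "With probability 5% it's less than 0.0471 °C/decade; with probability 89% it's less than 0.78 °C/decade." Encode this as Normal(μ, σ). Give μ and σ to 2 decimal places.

μ = 0.47, σ = 0.26

For Normal(μ,σ), the p-quantile is μ + z_p·σ. Here z_{0.05} = -1.645, z_{0.89} = 1.227.
So 0.0471 = μ − 1.645σ and 0.78 = μ + 1.227σ.
Subtracting: σ = (0.78 − 0.0471)/(1.227 − (-1.645)) = 0.26.
Then μ = 0.0471 − (-1.645)·0.26 = 0.47.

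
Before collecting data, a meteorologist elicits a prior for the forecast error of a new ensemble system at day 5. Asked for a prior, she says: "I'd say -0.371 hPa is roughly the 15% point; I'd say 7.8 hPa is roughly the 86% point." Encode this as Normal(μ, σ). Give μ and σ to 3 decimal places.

The p-quantile of Normal(μ,σ) is μ + z_p·σ, with z_{0.15} = -1.036 and z_{0.86} = 1.08.
Eliminate σ: μ = (z₂·x₁ − z₁·x₂)/(z₂ − z₁) = (1.08·-0.371 − (-1.036)·7.8)/2.117 = 3.630.
Then σ = (x₂ − x₁)/(z₂ − z₁) = (7.8 − -0.371)/2.117 = 3.860.

μ = 3.630, σ = 3.860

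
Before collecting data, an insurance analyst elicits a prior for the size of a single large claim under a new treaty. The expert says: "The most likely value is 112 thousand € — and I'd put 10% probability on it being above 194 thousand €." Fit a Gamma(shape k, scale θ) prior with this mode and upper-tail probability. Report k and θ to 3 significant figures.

k ≈ 7.29, θ ≈ 17.8

Gamma(k,θ) with k>1 has mode (k−1)θ, so θ = 112/(k−1).
Need P(X < 194) = 0.9 with θ tied to k this way. Start at k = 2, θ = 112: P(X<194) ≈ 0.517.
Too low — raise k to concentrate. Iterating converges to k ≈ 7.29.
Then θ = 112/(7.29−1) ≈ 17.8.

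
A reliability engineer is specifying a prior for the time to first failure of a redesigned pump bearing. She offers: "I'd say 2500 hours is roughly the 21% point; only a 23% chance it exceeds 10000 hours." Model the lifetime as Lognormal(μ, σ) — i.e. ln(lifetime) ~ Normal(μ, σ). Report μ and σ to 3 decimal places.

If T ~ Lognormal(μ,σ) then ln T ~ Normal(μ,σ), so the p-quantile of ln T is μ + z_p·σ.
ln(2500) = 7.824 and ln(10000) = 9.21; z_{0.21} = -0.8064, z_{0.77} = 0.7388.
σ = (9.21 − 7.824)/(0.7388 − (-0.8064)) = 0.897.
μ = 7.824 − (-0.8064)·0.897 = 8.548.

μ ≈ 8.548, σ ≈ 0.897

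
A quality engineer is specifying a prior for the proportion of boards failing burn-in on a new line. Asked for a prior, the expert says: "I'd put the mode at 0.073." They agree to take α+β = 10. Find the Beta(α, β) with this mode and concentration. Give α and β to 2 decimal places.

α = 1.58, β = 8.42

For α,β > 1 the Beta mode is (α−1)/(α+β−2). With α+β = 10, the mode is (α−1)/8.
Set (α−1)/8 = 0.073 → α = 1 + 0.073·8 = 1.58.
β = 10 − α = 8.42.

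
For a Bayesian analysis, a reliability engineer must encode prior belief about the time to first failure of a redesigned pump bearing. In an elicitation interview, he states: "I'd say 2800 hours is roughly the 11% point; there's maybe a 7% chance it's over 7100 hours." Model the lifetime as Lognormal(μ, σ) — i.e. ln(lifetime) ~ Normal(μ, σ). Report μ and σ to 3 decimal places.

μ ≈ 8.360, σ ≈ 0.344

If T ~ Lognormal(μ,σ) then ln T ~ Normal(μ,σ), so the p-quantile of ln T is μ + z_p·σ.
ln(2800) = 7.937 and ln(7100) = 8.868; z_{0.11} = -1.227, z_{0.93} = 1.476.
σ = (8.868 − 7.937)/(1.476 − (-1.227)) = 0.344.
μ = 7.937 − (-1.227)·0.344 = 8.360.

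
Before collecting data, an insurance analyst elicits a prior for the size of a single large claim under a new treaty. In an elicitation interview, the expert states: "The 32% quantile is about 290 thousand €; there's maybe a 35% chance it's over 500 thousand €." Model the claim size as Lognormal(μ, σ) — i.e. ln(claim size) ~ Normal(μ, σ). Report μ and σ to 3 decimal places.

If T ~ Lognormal(μ,σ) then ln T ~ Normal(μ,σ), so the p-quantile of ln T is μ + z_p·σ.
ln(290) = 5.67 and ln(500) = 6.215; z_{0.32} = -0.4677, z_{0.65} = 0.3853.
σ = (6.215 − 5.67)/(0.3853 − (-0.4677)) = 0.639.
μ = 5.67 − (-0.4677)·0.639 = 5.969.

μ ≈ 5.969, σ ≈ 0.639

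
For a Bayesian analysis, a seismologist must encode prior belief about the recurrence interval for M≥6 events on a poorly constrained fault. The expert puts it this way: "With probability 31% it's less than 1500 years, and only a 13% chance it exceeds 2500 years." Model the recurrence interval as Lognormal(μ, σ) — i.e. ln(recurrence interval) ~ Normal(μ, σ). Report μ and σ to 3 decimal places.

If T ~ Lognormal(μ,σ) then ln T ~ Normal(μ,σ), so the p-quantile of ln T is μ + z_p·σ.
ln(1500) = 7.313 and ln(2500) = 7.824; z_{0.31} = -0.4959, z_{0.87} = 1.126.
σ = (7.824 − 7.313)/(1.126 − (-0.4959)) = 0.315.
μ = 7.313 − (-0.4959)·0.315 = 7.469.

μ ≈ 7.469, σ ≈ 0.315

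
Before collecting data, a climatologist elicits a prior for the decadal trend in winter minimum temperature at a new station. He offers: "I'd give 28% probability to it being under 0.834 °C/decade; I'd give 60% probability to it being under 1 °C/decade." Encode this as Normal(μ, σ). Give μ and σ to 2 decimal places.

The p-quantile of Normal(μ,σ) is μ + z_p·σ, with z_{0.28} = -0.5828 and z_{0.6} = 0.2533.
Eliminate σ: μ = (z₂·x₁ − z₁·x₂)/(z₂ − z₁) = (0.2533·0.834 − (-0.5828)·1)/0.8362 = 0.95.
Then σ = (x₂ − x₁)/(z₂ − z₁) = (1 − 0.834)/0.8362 = 0.20.

μ = 0.95, σ = 0.20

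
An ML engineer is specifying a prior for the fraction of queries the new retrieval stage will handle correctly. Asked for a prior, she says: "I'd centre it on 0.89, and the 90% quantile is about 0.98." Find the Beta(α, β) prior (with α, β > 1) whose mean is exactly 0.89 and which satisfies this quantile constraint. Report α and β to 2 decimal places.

α ≈ 10.74, β ≈ 1.33

With mean 0.89 fixed, write α = 0.89s, β = 0.11s where s = α+β.
Need P(θ < 0.98) = 0.9 under Beta(0.89s, 0.11s). Normal approximation: (q−m)/√(m(1−m)/s) ≈ z_{0.9} = 1.28, so s ≈ 0.89·0.11·(1.28)²/(0.98−0.89)² = 19.9.
At s = 19.9: P(θ<0.98) ≈ 0.963. Adjusting to match 0.9 gives s ≈ 12.06.
So α = 0.89·12.06 ≈ 10.74, β = 0.11·12.06 ≈ 1.33.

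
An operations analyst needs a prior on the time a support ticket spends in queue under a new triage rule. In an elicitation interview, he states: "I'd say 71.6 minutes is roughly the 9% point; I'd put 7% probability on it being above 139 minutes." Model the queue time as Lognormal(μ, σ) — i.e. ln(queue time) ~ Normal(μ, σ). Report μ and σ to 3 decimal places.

If T ~ Lognormal(μ,σ) then ln T ~ Normal(μ,σ), so the p-quantile of ln T is μ + z_p·σ.
ln(71.6) = 4.271 and ln(139) = 4.934; z_{0.09} = -1.341, z_{0.93} = 1.476.
σ = (4.934 − 4.271)/(1.476 − (-1.341)) = 0.236.
μ = 4.271 − (-1.341)·0.236 = 4.587.

μ ≈ 4.587, σ ≈ 0.236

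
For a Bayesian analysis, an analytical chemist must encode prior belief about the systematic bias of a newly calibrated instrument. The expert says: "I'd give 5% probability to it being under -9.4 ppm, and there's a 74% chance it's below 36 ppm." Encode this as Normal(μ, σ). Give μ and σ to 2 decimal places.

μ = 23.24, σ = 19.84

For Normal(μ,σ), the p-quantile is μ + z_p·σ. Here z_{0.05} = -1.645, z_{0.74} = 0.6433.
So -9.4 = μ − 1.645σ and 36 = μ + 0.6433σ.
Subtracting: σ = (36 − -9.4)/(0.6433 − (-1.645)) = 19.84.
Then μ = -9.4 − (-1.645)·19.84 = 23.24.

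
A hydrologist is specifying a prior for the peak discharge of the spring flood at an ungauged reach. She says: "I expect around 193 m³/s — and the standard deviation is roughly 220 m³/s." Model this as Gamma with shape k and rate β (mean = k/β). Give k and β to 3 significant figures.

k ≈ 0.77, β ≈ 0.00399

For Gamma(k, rate β): mean = k/β, variance = k/β², so CV = 1/√k.
CV = SD/mean = 220/193 = 1.14, hence k = 1/CV² = 0.77.
Then β = k/mean = 0.77/193 = 0.00399.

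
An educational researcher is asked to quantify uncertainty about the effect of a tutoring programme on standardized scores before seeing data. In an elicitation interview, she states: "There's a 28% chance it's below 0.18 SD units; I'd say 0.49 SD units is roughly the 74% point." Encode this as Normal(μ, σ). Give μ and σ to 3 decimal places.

μ = 0.327, σ = 0.253

The p-quantile of Normal(μ,σ) is μ + z_p·σ, with z_{0.28} = -0.5828 and z_{0.74} = 0.6433.
Eliminate σ: μ = (z₂·x₁ − z₁·x₂)/(z₂ − z₁) = (0.6433·0.18 − (-0.5828)·0.49)/1.226 = 0.327.
Then σ = (x₂ − x₁)/(z₂ − z₁) = (0.49 − 0.18)/1.226 = 0.253.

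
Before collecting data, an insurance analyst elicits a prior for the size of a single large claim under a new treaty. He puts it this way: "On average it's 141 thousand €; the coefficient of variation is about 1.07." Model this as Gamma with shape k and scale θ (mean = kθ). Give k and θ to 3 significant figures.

For Gamma(k, scale θ): mean = kθ, variance = kθ², so CV = 1/√k.
CV = 1.07, hence k = 1/CV² = 0.873.
Then θ = mean/k = 141/0.873 = 161.

k ≈ 0.873, θ ≈ 161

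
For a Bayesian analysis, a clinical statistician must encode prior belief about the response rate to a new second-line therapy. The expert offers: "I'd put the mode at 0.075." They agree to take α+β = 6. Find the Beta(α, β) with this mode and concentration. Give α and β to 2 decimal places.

For α,β > 1 the Beta mode is (α−1)/(α+β−2). With α+β = 6, the mode is (α−1)/4.
Set (α−1)/4 = 0.075 → α = 1 + 0.075·4 = 1.30.
β = 6 − α = 4.70.

α = 1.30, β = 4.70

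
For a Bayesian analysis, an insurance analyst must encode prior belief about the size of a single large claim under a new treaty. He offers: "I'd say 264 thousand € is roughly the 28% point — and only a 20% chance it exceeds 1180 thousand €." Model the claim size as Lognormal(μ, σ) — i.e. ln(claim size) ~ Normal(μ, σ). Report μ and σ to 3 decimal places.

μ ≈ 6.189, σ ≈ 1.051

If T ~ Lognormal(μ,σ) then ln T ~ Normal(μ,σ), so the p-quantile of ln T is μ + z_p·σ.
ln(264) = 5.576 and ln(1180) = 7.073; z_{0.28} = -0.5828, z_{0.8} = 0.8416.
σ = (7.073 − 5.576)/(0.8416 − (-0.5828)) = 1.051.
μ = 5.576 − (-0.5828)·1.051 = 6.189.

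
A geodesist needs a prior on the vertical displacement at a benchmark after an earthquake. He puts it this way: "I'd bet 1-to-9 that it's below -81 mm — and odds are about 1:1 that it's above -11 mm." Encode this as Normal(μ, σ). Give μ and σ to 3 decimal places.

For Normal(μ,σ), the p-quantile is μ + z_p·σ. Here z_{0.1} = -1.282, z_{0.5} = 0.
So -81 = μ − 1.282σ and -11 = μ + 0σ.
Subtracting: σ = (-11 − -81)/(0 − (-1.282)) = 54.621.
Then μ = -81 − (-1.282)·54.621 = -11.000.

μ = -11.000, σ = 54.621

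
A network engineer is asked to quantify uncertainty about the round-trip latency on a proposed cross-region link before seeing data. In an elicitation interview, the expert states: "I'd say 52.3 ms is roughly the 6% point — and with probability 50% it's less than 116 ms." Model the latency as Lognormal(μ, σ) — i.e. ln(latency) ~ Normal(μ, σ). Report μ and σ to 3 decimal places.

If T ~ Lognormal(μ,σ) then ln T ~ Normal(μ,σ), so the p-quantile of ln T is μ + z_p·σ.
ln(52.3) = 3.957 and ln(116) = 4.754; z_{0.06} = -1.555, z_{0.5} = 0.
σ = (4.754 − 3.957)/(0 − (-1.555)) = 0.512.
μ = 3.957 − (-1.555)·0.512 = 4.754.

μ ≈ 4.754, σ ≈ 0.512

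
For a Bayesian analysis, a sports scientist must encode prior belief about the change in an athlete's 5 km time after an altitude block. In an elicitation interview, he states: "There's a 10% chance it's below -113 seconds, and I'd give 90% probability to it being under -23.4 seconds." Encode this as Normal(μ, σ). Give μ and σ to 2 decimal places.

The p-quantile of Normal(μ,σ) is μ + z_p·σ, with z_{0.1} = -1.282 and z_{0.9} = 1.282.
Eliminate σ: μ = (z₂·x₁ − z₁·x₂)/(z₂ − z₁) = (1.282·-113 − (-1.282)·-23.4)/2.563 = -68.20.
Then σ = (x₂ − x₁)/(z₂ − z₁) = (-23.4 − -113)/2.563 = 34.96.

μ = -68.20, σ = 34.96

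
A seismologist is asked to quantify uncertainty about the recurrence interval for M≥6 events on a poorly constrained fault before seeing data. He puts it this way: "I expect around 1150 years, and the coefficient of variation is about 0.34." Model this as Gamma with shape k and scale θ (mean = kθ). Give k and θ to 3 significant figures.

For Gamma(k, scale θ): mean = kθ, variance = kθ², so CV = 1/√k.
CV = 0.34, hence k = 1/CV² = 8.65.
Then θ = mean/k = 1150/8.65 = 133.

k ≈ 8.65, θ ≈ 133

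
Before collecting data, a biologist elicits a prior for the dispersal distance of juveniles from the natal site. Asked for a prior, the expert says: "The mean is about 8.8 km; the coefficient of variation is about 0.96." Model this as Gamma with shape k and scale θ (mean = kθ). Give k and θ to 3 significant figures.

For Gamma(k, scale θ): mean = kθ, variance = kθ², so CV = 1/√k.
CV = 0.96, hence k = 1/CV² = 1.09.
Then θ = mean/k = 8.8/1.09 = 8.11.

k ≈ 1.09, θ ≈ 8.11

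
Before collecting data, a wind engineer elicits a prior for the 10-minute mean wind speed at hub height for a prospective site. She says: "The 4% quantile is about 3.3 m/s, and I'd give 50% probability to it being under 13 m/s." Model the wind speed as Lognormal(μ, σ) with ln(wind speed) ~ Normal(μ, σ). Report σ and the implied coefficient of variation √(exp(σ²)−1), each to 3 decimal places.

σ ≈ 0.783, CV ≈ 0.920

If T ~ Lognormal(μ,σ) then ln T ~ Normal(μ,σ), so the p-quantile of ln T is μ + z_p·σ.
ln(3.3) = 1.194 and ln(13) = 2.565; z_{0.04} = -1.751, z_{0.5} = 0.
σ = (2.565 − 1.194)/(0 − (-1.751)) = 0.783.
μ = 1.194 − (-1.751)·0.783 = 2.565.
CV = √(exp(σ²)−1) = √(exp(0.6133)−1) = 0.920.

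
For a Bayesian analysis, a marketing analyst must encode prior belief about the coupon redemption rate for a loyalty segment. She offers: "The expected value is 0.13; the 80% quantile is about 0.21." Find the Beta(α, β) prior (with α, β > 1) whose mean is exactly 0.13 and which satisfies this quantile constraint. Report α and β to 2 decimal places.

With mean 0.13 fixed, write α = 0.13s, β = 0.87s where s = α+β.
Need P(θ < 0.21) = 0.8 under Beta(0.13s, 0.87s). Normal approximation: (q−m)/√(m(1−m)/s) ≈ z_{0.8} = 0.842, so s ≈ 0.13·0.87·(0.842)²/(0.21−0.13)² = 12.5.
At s = 12.5: P(θ<0.21) ≈ 0.822. Adjusting to match 0.8 gives s ≈ 8.76.
So α = 0.13·8.76 ≈ 1.14, β = 0.87·8.76 ≈ 7.62.

α ≈ 1.14, β ≈ 7.62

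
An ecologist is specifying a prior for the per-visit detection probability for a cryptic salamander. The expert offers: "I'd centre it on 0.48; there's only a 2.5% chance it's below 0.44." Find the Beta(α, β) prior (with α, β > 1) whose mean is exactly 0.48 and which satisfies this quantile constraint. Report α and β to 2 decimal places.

With mean 0.48 fixed, write α = 0.48s, β = 0.52s where s = α+β.
Need P(θ < 0.44) = 0.025 under Beta(0.48s, 0.52s). Normal approximation: (q−m)/√(m(1−m)/s) ≈ z_{0.025} = -1.96, so s ≈ 0.48·0.52·(-1.96)²/(0.44−0.48)² = 599.3.
At s = 599.3: P(θ<0.44) ≈ 0.025. Adjusting to match 0.025 gives s ≈ 595.94.
So α = 0.48·595.94 ≈ 286.05, β = 0.52·595.94 ≈ 309.89.

α ≈ 286.05, β ≈ 309.89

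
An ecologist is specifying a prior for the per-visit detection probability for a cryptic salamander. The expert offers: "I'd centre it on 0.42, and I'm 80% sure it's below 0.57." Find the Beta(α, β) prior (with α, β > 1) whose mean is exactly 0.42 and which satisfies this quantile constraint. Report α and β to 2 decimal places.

α ≈ 3.18, β ≈ 4.40

With mean 0.42 fixed, write α = 0.42s, β = 0.58s where s = α+β.
Need P(θ < 0.57) = 0.8 under Beta(0.42s, 0.58s). Normal approximation: (q−m)/√(m(1−m)/s) ≈ z_{0.8} = 0.842, so s ≈ 0.42·0.58·(0.842)²/(0.57−0.42)² = 7.7.
At s = 7.7: P(θ<0.57) ≈ 0.801. Adjusting to match 0.8 gives s ≈ 7.58.
So α = 0.42·7.58 ≈ 3.18, β = 0.58·7.58 ≈ 4.40.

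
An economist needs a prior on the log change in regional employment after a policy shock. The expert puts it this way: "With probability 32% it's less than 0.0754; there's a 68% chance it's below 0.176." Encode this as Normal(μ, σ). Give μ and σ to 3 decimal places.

For Normal(μ,σ), the p-quantile is μ + z_p·σ. Here z_{0.32} = -0.4677, z_{0.68} = 0.4677.
So 0.0754 = μ − 0.4677σ and 0.176 = μ + 0.4677σ.
Subtracting: σ = (0.176 − 0.0754)/(0.4677 − (-0.4677)) = 0.108.
Then μ = 0.0754 − (-0.4677)·0.108 = 0.126.

μ = 0.126, σ = 0.108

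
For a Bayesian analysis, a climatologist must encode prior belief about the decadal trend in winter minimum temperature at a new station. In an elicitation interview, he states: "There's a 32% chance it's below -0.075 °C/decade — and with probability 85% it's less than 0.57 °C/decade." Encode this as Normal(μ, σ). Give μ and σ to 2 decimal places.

For Normal(μ,σ), the p-quantile is μ + z_p·σ. Here z_{0.32} = -0.4677, z_{0.85} = 1.036.
So -0.075 = μ − 0.4677σ and 0.57 = μ + 1.036σ.
Subtracting: σ = (0.57 − -0.075)/(1.036 − (-0.4677)) = 0.43.
Then μ = -0.075 − (-0.4677)·0.43 = 0.13.

μ = 0.13, σ = 0.43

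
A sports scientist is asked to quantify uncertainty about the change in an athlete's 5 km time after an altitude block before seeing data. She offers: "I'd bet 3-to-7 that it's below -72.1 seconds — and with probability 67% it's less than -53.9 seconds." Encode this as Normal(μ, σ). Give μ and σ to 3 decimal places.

The p-quantile of Normal(μ,σ) is μ + z_p·σ, with z_{0.3} = -0.5244 and z_{0.67} = 0.4399.
Eliminate σ: μ = (z₂·x₁ − z₁·x₂)/(z₂ − z₁) = (0.4399·-72.1 − (-0.5244)·-53.9)/0.9643 = -62.203.
Then σ = (x₂ − x₁)/(z₂ − z₁) = (-53.9 − -72.1)/0.9643 = 18.874.

μ = -62.203, σ = 18.874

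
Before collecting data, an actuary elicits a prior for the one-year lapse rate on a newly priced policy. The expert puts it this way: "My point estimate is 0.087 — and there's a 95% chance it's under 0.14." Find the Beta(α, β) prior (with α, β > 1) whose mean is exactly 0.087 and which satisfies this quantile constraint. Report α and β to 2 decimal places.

With mean 0.087 fixed, write α = 0.087s, β = 0.913s where s = α+β.
Need P(θ < 0.14) = 0.95 under Beta(0.087s, 0.913s). Normal approximation: (q−m)/√(m(1−m)/s) ≈ z_{0.95} = 1.64, so s ≈ 0.087·0.913·(1.64)²/(0.14−0.087)² = 76.5.
At s = 76.5: P(θ<0.14) ≈ 0.936. Adjusting to match 0.95 gives s ≈ 90.97.
So α = 0.087·90.97 ≈ 7.91, β = 0.913·90.97 ≈ 83.06.

α ≈ 7.91, β ≈ 83.06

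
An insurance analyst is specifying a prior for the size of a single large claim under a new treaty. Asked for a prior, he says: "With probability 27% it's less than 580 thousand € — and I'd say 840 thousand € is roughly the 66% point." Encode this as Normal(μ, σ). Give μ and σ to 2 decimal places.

μ = 735.40, σ = 253.59

For Normal(μ,σ), the p-quantile is μ + z_p·σ. Here z_{0.27} = -0.6128, z_{0.66} = 0.4125.
So 580 = μ − 0.6128σ and 840 = μ + 0.4125σ.
Subtracting: σ = (840 − 580)/(0.4125 − (-0.6128)) = 253.59.
Then μ = 580 − (-0.6128)·253.59 = 735.40.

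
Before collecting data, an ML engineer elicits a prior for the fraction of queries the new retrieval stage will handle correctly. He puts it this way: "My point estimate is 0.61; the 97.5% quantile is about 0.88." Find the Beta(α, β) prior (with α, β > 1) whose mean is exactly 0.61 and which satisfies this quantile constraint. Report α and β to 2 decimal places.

α ≈ 5.50, β ≈ 3.52

With mean 0.61 fixed, write α = 0.61s, β = 0.39s where s = α+β.
Need P(θ < 0.88) = 0.975 under Beta(0.61s, 0.39s). Normal approximation: (q−m)/√(m(1−m)/s) ≈ z_{0.975} = 1.96, so s ≈ 0.61·0.39·(1.96)²/(0.88−0.61)² = 12.5.
At s = 12.5: P(θ<0.88) ≈ 0.990. Adjusting to match 0.975 gives s ≈ 9.02.
So α = 0.61·9.02 ≈ 5.50, β = 0.39·9.02 ≈ 3.52.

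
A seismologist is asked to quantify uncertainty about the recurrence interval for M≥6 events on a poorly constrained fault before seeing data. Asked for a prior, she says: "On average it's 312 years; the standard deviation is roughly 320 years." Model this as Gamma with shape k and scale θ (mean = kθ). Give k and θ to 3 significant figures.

k ≈ 0.951, θ ≈ 328

For Gamma(k, scale θ): mean = kθ, variance = kθ², so CV = 1/√k.
CV = SD/mean = 320/312 = 1.026, hence k = 1/CV² = 0.951.
Then θ = mean/k = 312/0.951 = 328.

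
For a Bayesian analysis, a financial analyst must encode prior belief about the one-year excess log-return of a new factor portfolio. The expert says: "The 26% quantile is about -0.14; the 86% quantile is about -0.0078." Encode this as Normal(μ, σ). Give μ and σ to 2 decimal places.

μ = -0.09, σ = 0.08

For Normal(μ,σ), the p-quantile is μ + z_p·σ. Here z_{0.26} = -0.6433, z_{0.86} = 1.08.
So -0.14 = μ − 0.6433σ and -0.0078 = μ + 1.08σ.
Subtracting: σ = (-0.0078 − -0.14)/(1.08 − (-0.6433)) = 0.08.
Then μ = -0.14 − (-0.6433)·0.08 = -0.09.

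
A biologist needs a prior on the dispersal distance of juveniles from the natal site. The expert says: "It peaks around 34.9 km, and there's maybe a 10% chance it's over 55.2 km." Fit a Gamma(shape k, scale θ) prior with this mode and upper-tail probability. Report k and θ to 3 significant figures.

Gamma(k,θ) with k>1 has mode (k−1)θ, so θ = 34.9/(k−1).
Need P(X < 55.2) = 0.9 with θ tied to k this way. Start at k = 2, θ = 34.9: P(X<55.2) ≈ 0.469.
Too low — raise k to concentrate. Iterating converges to k ≈ 9.92.
Then θ = 34.9/(9.92−1) ≈ 3.91.

k ≈ 9.92, θ ≈ 3.91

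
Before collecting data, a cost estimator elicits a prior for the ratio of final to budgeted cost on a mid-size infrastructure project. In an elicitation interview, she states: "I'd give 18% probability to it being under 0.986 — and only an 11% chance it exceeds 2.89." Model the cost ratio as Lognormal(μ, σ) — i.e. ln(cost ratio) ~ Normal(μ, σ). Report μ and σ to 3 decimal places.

If T ~ Lognormal(μ,σ) then ln T ~ Normal(μ,σ), so the p-quantile of ln T is μ + z_p·σ.
ln(0.986) = -0.0141 and ln(2.89) = 1.061; z_{0.18} = -0.9154, z_{0.89} = 1.227.
σ = (1.061 − -0.0141)/(1.227 − (-0.9154)) = 0.502.
μ = -0.0141 − (-0.9154)·0.502 = 0.445.

μ ≈ 0.445, σ ≈ 0.502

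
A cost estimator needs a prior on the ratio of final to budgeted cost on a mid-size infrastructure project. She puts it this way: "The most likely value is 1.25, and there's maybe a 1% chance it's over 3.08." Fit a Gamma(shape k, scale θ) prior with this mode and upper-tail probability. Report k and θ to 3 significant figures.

k ≈ 6.79, θ ≈ 0.216

Gamma(k,θ) with k>1 has mode (k−1)θ, so θ = 1.25/(k−1).
Need P(X < 3.08) = 0.99 with θ tied to k this way. Start at k = 2, θ = 1.25: P(X<3.08) ≈ 0.705.
Too low — raise k to concentrate. Iterating converges to k ≈ 6.79.
Then θ = 1.25/(6.79−1) ≈ 0.216.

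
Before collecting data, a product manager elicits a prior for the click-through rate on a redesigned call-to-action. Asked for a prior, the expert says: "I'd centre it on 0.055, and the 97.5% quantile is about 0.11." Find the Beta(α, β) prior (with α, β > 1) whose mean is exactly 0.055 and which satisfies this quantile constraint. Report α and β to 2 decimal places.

α ≈ 5.00, β ≈ 85.93

With mean 0.055 fixed, write α = 0.055s, β = 0.945s where s = α+β.
Need P(θ < 0.11) = 0.975 under Beta(0.055s, 0.945s). Normal approximation: (q−m)/√(m(1−m)/s) ≈ z_{0.975} = 1.96, so s ≈ 0.055·0.945·(1.96)²/(0.11−0.055)² = 66.0.
At s = 66.0: P(θ<0.11) ≈ 0.956. Adjusting to match 0.975 gives s ≈ 90.93.
So α = 0.055·90.93 ≈ 5.00, β = 0.945·90.93 ≈ 85.93.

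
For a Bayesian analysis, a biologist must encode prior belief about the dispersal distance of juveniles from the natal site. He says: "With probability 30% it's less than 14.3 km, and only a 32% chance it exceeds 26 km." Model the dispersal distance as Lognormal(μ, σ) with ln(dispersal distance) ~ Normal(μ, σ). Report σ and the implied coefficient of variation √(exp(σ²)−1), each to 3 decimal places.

σ ≈ 0.603, CV ≈ 0.662

If T ~ Lognormal(μ,σ) then ln T ~ Normal(μ,σ), so the p-quantile of ln T is μ + z_p·σ.
ln(14.3) = 2.66 and ln(26) = 3.258; z_{0.3} = -0.5244, z_{0.68} = 0.4677.
σ = (3.258 − 2.66)/(0.4677 − (-0.5244)) = 0.603.
μ = 2.66 − (-0.5244)·0.603 = 2.976.
CV = √(exp(σ²)−1) = √(exp(0.3631)−1) = 0.662.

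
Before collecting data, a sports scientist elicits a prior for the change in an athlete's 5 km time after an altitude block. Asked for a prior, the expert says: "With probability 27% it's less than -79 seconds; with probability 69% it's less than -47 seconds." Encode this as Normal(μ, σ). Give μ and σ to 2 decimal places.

μ = -61.31, σ = 28.86

The p-quantile of Normal(μ,σ) is μ + z_p·σ, with z_{0.27} = -0.6128 and z_{0.69} = 0.4959.
Eliminate σ: μ = (z₂·x₁ − z₁·x₂)/(z₂ − z₁) = (0.4959·-79 − (-0.6128)·-47)/1.109 = -61.31.
Then σ = (x₂ − x₁)/(z₂ − z₁) = (-47 − -79)/1.109 = 28.86.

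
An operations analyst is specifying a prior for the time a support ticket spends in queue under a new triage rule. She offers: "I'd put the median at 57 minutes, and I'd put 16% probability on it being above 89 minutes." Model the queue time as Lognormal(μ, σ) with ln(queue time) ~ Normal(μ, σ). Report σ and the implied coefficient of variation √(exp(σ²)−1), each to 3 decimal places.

If T ~ Lognormal(μ,σ) then ln T ~ Normal(μ,σ), so the p-quantile of ln T is μ + z_p·σ.
ln(57) = 4.043 and ln(89) = 4.489; z_{0.5} = 0, z_{0.84} = 0.9945.
σ = (4.489 − 4.043)/(0.9945 − (0)) = 0.448.
μ = 4.043 − (0)·0.448 = 4.043.
CV = √(exp(σ²)−1) = √(exp(0.2008)−1) = 0.472.

σ ≈ 0.448, CV ≈ 0.472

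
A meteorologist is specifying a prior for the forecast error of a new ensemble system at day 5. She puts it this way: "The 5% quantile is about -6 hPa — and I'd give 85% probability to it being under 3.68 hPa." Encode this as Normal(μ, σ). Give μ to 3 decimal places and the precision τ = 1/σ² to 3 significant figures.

μ = -0.062, τ = 0.0767

The p-quantile of Normal(μ,σ) is μ + z_p·σ, with z_{0.05} = -1.645 and z_{0.85} = 1.036.
Eliminate σ: μ = (z₂·x₁ − z₁·x₂)/(z₂ − z₁) = (1.036·-6 − (-1.645)·3.68)/2.681 = -0.062.
Then σ = (x₂ − x₁)/(z₂ − z₁) = (3.68 − -6)/2.681 = 3.610.
Precision τ = 1/σ² = 1/3.61² = 0.0767.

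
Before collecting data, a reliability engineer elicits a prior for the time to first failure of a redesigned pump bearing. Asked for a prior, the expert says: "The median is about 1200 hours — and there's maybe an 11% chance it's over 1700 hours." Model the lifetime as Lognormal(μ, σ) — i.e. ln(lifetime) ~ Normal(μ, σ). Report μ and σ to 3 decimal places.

μ ≈ 7.090, σ ≈ 0.284

If T ~ Lognormal(μ,σ) then ln T ~ Normal(μ,σ), so the p-quantile of ln T is μ + z_p·σ.
ln(1200) = 7.09 and ln(1700) = 7.438; z_{0.5} = 0, z_{0.89} = 1.227.
σ = (7.438 − 7.09)/(1.227 − (0)) = 0.284.
μ = 7.09 − (0)·0.284 = 7.090.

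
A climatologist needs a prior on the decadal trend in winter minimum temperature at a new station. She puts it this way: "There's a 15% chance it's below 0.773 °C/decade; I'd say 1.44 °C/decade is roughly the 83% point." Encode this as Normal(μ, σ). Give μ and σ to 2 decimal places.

For Normal(μ,σ), the p-quantile is μ + z_p·σ. Here z_{0.15} = -1.036, z_{0.83} = 0.9542.
So 0.773 = μ − 1.036σ and 1.44 = μ + 0.9542σ.
Subtracting: σ = (1.44 − 0.773)/(0.9542 − (-1.036)) = 0.34.
Then μ = 0.773 − (-1.036)·0.34 = 1.12.

μ = 1.12, σ = 0.34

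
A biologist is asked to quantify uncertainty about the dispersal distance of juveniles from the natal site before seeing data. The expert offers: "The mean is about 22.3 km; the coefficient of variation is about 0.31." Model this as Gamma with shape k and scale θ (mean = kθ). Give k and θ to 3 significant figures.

k ≈ 10.4, θ ≈ 2.14

For Gamma(k, scale θ): mean = kθ, variance = kθ², so CV = 1/√k.
CV = 0.31, hence k = 1/CV² = 10.4.
Then θ = mean/k = 22.3/10.4 = 2.14.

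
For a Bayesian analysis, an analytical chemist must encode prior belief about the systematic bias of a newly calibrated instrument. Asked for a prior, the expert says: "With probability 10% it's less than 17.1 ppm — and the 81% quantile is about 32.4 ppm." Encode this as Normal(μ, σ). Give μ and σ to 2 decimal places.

μ = 26.18, σ = 7.09

For Normal(μ,σ), the p-quantile is μ + z_p·σ. Here z_{0.1} = -1.282, z_{0.81} = 0.8779.
So 17.1 = μ − 1.282σ and 32.4 = μ + 0.8779σ.
Subtracting: σ = (32.4 − 17.1)/(0.8779 − (-1.282)) = 7.09.
Then μ = 17.1 − (-1.282)·7.09 = 26.18.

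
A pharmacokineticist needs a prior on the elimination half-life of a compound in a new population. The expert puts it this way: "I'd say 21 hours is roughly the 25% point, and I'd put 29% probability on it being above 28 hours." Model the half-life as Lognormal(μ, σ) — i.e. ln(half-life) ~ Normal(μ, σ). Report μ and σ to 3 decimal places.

μ ≈ 3.203, σ ≈ 0.234

If T ~ Lognormal(μ,σ) then ln T ~ Normal(μ,σ), so the p-quantile of ln T is μ + z_p·σ.
ln(21) = 3.045 and ln(28) = 3.332; z_{0.25} = -0.6745, z_{0.71} = 0.5534.
σ = (3.332 − 3.045)/(0.5534 − (-0.6745)) = 0.234.
μ = 3.045 − (-0.6745)·0.234 = 3.203.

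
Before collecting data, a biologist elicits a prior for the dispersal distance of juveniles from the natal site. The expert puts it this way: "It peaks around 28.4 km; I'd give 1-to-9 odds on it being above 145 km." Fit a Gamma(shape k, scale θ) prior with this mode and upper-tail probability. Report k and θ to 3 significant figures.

Gamma(k,θ) with k>1 has mode (k−1)θ, so θ = 28.4/(k−1).
Need P(X < 145) = 0.9 with θ tied to k this way. Start at k = 2, θ = 28.4: P(X<145) ≈ 0.963.
Too high — lower k to spread out. Iterating converges to k ≈ 1.66.
Then θ = 28.4/(1.66−1) ≈ 42.9.

k ≈ 1.66, θ ≈ 42.9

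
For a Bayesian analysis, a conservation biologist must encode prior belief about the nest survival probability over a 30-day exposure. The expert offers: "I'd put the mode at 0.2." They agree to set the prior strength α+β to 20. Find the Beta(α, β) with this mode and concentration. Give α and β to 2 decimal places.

α = 4.60, β = 15.40

For α,β > 1 the Beta mode is (α−1)/(α+β−2). With α+β = 20, the mode is (α−1)/18.
Set (α−1)/18 = 0.2 → α = 1 + 0.2·18 = 4.60.
β = 20 − α = 15.40.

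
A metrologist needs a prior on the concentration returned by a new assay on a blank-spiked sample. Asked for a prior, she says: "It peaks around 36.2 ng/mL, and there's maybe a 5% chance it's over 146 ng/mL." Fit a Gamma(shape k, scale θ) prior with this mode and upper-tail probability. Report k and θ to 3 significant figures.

Gamma(k,θ) with k>1 has mode (k−1)θ, so θ = 36.2/(k−1).
Need P(X < 146) = 0.95 with θ tied to k this way. Start at k = 2, θ = 36.2: P(X<146) ≈ 0.911.
Too low — raise k to concentrate. Iterating converges to k ≈ 2.29.
Then θ = 36.2/(2.29−1) ≈ 28.

k ≈ 2.29, θ ≈ 28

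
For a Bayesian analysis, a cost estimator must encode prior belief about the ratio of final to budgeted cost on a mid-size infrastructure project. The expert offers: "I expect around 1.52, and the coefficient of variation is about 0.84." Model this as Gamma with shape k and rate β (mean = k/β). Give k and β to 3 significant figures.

k ≈ 1.42, β ≈ 0.932

For Gamma(k, rate β): mean = k/β, variance = k/β², so CV = 1/√k.
CV = 0.84, hence k = 1/CV² = 1.42.
Then β = k/mean = 1.42/1.52 = 0.932.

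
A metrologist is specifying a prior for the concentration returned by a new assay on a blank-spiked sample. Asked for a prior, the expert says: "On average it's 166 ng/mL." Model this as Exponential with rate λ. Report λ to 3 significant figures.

λ ≈ 0.00602

Exponential mean = 1/λ, so λ = 1/166.0 = 0.00602.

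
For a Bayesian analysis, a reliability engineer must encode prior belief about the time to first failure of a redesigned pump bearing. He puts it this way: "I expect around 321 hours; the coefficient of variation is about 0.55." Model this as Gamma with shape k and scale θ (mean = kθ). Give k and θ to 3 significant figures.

k ≈ 3.31, θ ≈ 97.1

For Gamma(k, scale θ): mean = kθ, variance = kθ², so CV = 1/√k.
CV = 0.55, hence k = 1/CV² = 3.31.
Then θ = mean/k = 321/3.31 = 97.1.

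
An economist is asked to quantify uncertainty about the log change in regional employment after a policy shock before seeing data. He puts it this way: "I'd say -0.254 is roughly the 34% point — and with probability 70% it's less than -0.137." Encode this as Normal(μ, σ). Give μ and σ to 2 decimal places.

For Normal(μ,σ), the p-quantile is μ + z_p·σ. Here z_{0.34} = -0.4125, z_{0.7} = 0.5244.
So -0.254 = μ − 0.4125σ and -0.137 = μ + 0.5244σ.
Subtracting: σ = (-0.137 − -0.254)/(0.5244 − (-0.4125)) = 0.12.
Then μ = -0.254 − (-0.4125)·0.12 = -0.20.

μ = -0.20, σ = 0.12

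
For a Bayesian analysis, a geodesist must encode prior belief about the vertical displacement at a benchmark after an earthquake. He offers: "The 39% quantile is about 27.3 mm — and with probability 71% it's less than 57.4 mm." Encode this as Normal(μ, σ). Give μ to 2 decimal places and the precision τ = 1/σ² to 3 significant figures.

μ = 37.40, τ = 0.000765

For Normal(μ,σ), the p-quantile is μ + z_p·σ. Here z_{0.39} = -0.2793, z_{0.71} = 0.5534.
So 27.3 = μ − 0.2793σ and 57.4 = μ + 0.5534σ.
Subtracting: σ = (57.4 − 27.3)/(0.5534 − (-0.2793)) = 36.15.
Then μ = 27.3 − (-0.2793)·36.15 = 37.40.
Precision τ = 1/σ² = 1/36.15² = 0.000765.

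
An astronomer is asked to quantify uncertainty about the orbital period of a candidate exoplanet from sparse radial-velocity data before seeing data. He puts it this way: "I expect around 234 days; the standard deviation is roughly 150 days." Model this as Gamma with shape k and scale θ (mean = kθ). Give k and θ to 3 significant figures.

For Gamma(k, scale θ): mean = kθ, variance = kθ², so CV = 1/√k.
CV = SD/mean = 150/234 = 0.641, hence k = 1/CV² = 2.43.
Then θ = mean/k = 234/2.43 = 96.2.

k ≈ 2.43, θ ≈ 96.2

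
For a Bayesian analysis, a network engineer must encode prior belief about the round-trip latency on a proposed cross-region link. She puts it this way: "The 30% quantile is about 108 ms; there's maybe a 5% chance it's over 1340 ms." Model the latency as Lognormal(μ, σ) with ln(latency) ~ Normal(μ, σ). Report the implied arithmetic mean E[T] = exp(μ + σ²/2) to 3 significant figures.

If T ~ Lognormal(μ,σ) then ln T ~ Normal(μ,σ), so the p-quantile of ln T is μ + z_p·σ.
ln(108) = 4.682 and ln(1340) = 7.2; z_{0.3} = -0.5244, z_{0.95} = 1.645.
σ = (7.2 − 4.682)/(1.645 − (-0.5244)) = 1.161.
μ = 4.682 − (-0.5244)·1.161 = 5.291.
E[T] = exp(μ + σ²/2) = exp(5.291 + 0.6738) = 389 ms.

E[T] ≈ 389 ms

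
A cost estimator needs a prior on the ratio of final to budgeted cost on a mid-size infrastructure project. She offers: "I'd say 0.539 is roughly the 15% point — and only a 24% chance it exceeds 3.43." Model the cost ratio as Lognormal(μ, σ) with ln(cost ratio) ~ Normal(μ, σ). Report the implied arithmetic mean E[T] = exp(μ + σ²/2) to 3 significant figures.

If T ~ Lognormal(μ,σ) then ln T ~ Normal(μ,σ), so the p-quantile of ln T is μ + z_p·σ.
ln(0.539) = -0.618 and ln(3.43) = 1.233; z_{0.15} = -1.036, z_{0.76} = 0.7063.
σ = (1.233 − -0.618)/(0.7063 − (-1.036)) = 1.062.
μ = -0.618 − (-1.036)·1.062 = 0.483.
E[T] = exp(μ + σ²/2) = exp(0.483 + 0.5638) = 2.85.

E[T] ≈ 2.85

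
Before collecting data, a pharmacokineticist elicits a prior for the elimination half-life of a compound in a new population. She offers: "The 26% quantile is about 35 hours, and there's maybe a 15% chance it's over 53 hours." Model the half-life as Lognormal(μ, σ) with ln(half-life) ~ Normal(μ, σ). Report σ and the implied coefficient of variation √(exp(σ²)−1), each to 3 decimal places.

σ ≈ 0.247, CV ≈ 0.251

If T ~ Lognormal(μ,σ) then ln T ~ Normal(μ,σ), so the p-quantile of ln T is μ + z_p·σ.
ln(35) = 3.555 and ln(53) = 3.97; z_{0.26} = -0.6433, z_{0.85} = 1.036.
σ = (3.97 − 3.555)/(1.036 − (-0.6433)) = 0.247.
μ = 3.555 − (-0.6433)·0.247 = 3.714.
CV = √(exp(σ²)−1) = √(exp(0.0610)−1) = 0.251.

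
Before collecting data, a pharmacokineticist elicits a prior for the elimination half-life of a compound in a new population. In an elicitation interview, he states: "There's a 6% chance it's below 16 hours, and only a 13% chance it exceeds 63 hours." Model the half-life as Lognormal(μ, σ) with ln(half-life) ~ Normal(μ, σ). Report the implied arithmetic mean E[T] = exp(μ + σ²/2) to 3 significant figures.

E[T] ≈ 40.4 hours

If T ~ Lognormal(μ,σ) then ln T ~ Normal(μ,σ), so the p-quantile of ln T is μ + z_p·σ.
ln(16) = 2.773 and ln(63) = 4.143; z_{0.06} = -1.555, z_{0.87} = 1.126.
σ = (4.143 − 2.773)/(1.126 − (-1.555)) = 0.511.
μ = 2.773 − (-1.555)·0.511 = 3.567.
E[T] = exp(μ + σ²/2) = exp(3.567 + 0.1307) = 40.4 hours.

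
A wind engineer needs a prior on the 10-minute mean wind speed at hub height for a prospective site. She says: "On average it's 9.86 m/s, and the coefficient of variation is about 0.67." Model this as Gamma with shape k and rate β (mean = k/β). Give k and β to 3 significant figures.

For Gamma(k, rate β): mean = k/β, variance = k/β², so CV = 1/√k.
CV = 0.67, hence k = 1/CV² = 2.23.
Then β = k/mean = 2.23/9.86 = 0.226.

k ≈ 2.23, β ≈ 0.226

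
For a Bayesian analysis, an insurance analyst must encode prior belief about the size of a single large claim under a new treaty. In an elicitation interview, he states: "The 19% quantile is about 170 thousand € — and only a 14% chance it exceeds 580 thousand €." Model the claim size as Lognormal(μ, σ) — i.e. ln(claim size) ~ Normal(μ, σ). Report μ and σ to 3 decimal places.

μ ≈ 5.686, σ ≈ 0.627

If T ~ Lognormal(μ,σ) then ln T ~ Normal(μ,σ), so the p-quantile of ln T is μ + z_p·σ.
ln(170) = 5.136 and ln(580) = 6.363; z_{0.19} = -0.8779, z_{0.86} = 1.08.
σ = (6.363 − 5.136)/(1.08 − (-0.8779)) = 0.627.
μ = 5.136 − (-0.8779)·0.627 = 5.686.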